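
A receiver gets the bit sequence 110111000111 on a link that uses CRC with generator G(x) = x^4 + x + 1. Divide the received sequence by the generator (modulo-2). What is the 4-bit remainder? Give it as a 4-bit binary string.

1100

Modulo-2 division of 110111000111 by 10011:
  pos 0: 11011 XOR 10011 = 01000
  pos 1: 10001 XOR 10011 = 00010
  pos 4: 10000 XOR 10011 = 00011
  pos 7: 11111 XOR 10011 = 01100
Remainder = 1100 (nonzero — an error is detected).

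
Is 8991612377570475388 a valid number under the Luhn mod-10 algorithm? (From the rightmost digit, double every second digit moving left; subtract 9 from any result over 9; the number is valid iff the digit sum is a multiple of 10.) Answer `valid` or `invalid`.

valid

From the right, keep odd positions and double even positions (subtract 9 from any doubled value over 9):
  doubled (positions 2,4,...): 7 1 8 5 5 6 2 2 9 → sum 45
  kept (positions 1,3,...): 8 3 7 0 5 7 2 6 9 8 → sum 55
Total = 100.
100 mod 10 = 0, so the number is valid.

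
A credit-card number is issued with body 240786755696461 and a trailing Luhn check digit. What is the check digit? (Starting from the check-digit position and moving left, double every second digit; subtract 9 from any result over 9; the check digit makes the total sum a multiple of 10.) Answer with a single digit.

4

Partial digits right→left: 1 6 4 6 9 6 5 5 7 6 8 7 0 4 2
Double every second digit counting from the check-digit position (so the 1st, 3rd, 5th, ... of the partial from the right).
  doubled (with −9 where >9): 2 8 9 1 5 7 0 4 → sum 36
  kept as-is: 6 6 6 5 6 7 4 → sum 40
Total = 36 + 40 = 76.
Check digit = (10 − (76 mod 10)) mod 10 = 4.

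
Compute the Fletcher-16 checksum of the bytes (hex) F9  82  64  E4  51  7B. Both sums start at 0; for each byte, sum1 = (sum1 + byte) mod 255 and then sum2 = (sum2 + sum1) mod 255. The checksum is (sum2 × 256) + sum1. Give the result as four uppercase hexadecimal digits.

C692

Running sums (mod 255):
  after byte 0 (F9): sum1=249, sum2=249
  after byte 1 (82): sum1=124, sum2=118
  after byte 2 (64): sum1=224, sum2=87
  after byte 3 (E4): sum1=197, sum2=29
  after byte 4 (51): sum1=23, sum2=52
  after byte 5 (7B): sum1=146, sum2=198
Checksum = sum2·256 + sum1 = 198·256 + 146 = 50834 = 0xC692.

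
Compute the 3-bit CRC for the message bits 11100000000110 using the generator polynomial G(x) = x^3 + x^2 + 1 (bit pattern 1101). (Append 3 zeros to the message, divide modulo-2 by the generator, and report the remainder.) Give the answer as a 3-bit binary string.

Append 3 zeros: 11100000000110000. Divide by 1101 (XOR where the leading bit is 1):
  pos 0: 1110 XOR 1101 = 0011
  pos 2: 1100 XOR 1101 = 0001
  pos 5: 1000 XOR 1101 = 0101
  pos 6: 1010 XOR 1101 = 0111
  pos 7: 1110 XOR 1101 = 0011
  pos 9: 1111 XOR 1101 = 0010
  pos 11: 1000 XOR 1101 = 0101
  pos 12: 1010 XOR 1101 = 0111
  pos 13: 1110 XOR 1101 = 0011
Remainder (last 3 bits) = 011. This is the CRC / FCS.

011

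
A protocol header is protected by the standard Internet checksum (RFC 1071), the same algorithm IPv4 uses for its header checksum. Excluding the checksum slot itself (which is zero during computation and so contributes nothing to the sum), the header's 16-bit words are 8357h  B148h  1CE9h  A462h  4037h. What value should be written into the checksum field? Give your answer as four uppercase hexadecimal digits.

One's-complement addition (fold any carry out of bit 15 back into bit 0):
  0x8357 + 0xB148 = 0x1349F → wrap carry → 0x34A0
  0x34A0 + 0x1CE9 = 0x05189
  0x5189 + 0xA462 = 0x0F5EB
  0xF5EB + 0x4037 = 0x13622 → wrap carry → 0x3623
One's-complement sum = 0x3623.
Checksum = ~0x3623 & 0xFFFF = 0xC9DC.

C9DC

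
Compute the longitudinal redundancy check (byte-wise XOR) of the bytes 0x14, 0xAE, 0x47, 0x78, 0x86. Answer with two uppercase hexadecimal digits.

XOR the bytes together:
  start with 0x14
  0x14 ⊕ 0xAE = 0xBA
  0xBA ⊕ 0x47 = 0xFD
  0xFD ⊕ 0x78 = 0x85
  0x85 ⊕ 0x86 = 0x03

03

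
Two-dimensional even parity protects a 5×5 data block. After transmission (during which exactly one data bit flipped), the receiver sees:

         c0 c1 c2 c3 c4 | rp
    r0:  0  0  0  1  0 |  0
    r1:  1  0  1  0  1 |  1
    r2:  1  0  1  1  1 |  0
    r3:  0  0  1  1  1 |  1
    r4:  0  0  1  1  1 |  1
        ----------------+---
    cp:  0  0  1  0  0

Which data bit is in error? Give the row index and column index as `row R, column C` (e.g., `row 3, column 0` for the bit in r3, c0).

Recompute each row's even parity and compare to rp:
  r0: data parity 1, sent rp 0 → mismatch
  r1: data parity 1, sent rp 1 → ok
  r2: data parity 0, sent rp 0 → ok
  r3: data parity 1, sent rp 1 → ok
  r4: data parity 1, sent rp 1 → ok
Recompute each column's even parity and compare to cp:
  c0: data parity 0, sent cp 0 → ok
  c1: data parity 0, sent cp 0 → ok
  c2: data parity 0, sent cp 1 → mismatch
  c3: data parity 0, sent cp 0 → ok
  c4: data parity 0, sent cp 0 → ok
Exactly one row (r0) and one column (c2) fail → the flipped bit is at their intersection.

row 0, column 2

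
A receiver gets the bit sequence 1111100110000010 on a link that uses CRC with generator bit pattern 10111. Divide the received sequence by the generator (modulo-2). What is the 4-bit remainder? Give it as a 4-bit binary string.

0000

Modulo-2 division of 1111100110000010 by 10111:
  pos 0: 11111 XOR 10111 = 01000
  pos 1: 10000 XOR 10111 = 00111
  pos 3: 11101 XOR 10111 = 01010
  pos 4: 10101 XOR 10111 = 00010
  pos 7: 10000 XOR 10111 = 00111
  pos 9: 11100 XOR 10111 = 01011
  pos 10: 10111 XOR 10111 = 00000
Remainder = 0000 (zero — the frame passes the CRC check).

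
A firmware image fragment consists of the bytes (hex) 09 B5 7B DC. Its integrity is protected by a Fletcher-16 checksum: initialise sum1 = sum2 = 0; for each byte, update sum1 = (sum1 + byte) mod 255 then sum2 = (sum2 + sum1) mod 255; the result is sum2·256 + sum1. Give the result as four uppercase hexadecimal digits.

1917

Running sums (mod 255):
  after byte 0 (09): sum1=9, sum2=9
  after byte 1 (B5): sum1=190, sum2=199
  after byte 2 (7B): sum1=58, sum2=2
  after byte 3 (DC): sum1=23, sum2=25
Checksum = sum2·256 + sum1 = 25·256 + 23 = 6423 = 0x1917.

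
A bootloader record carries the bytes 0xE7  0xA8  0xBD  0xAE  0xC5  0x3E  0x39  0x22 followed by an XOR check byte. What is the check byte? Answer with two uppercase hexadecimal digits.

BC

XOR the bytes together:
  start with 0xE7
  0xE7 ⊕ 0xA8 = 0x4F
  0x4F ⊕ 0xBD = 0xF2
  0xF2 ⊕ 0xAE = 0x5C
  0x5C ⊕ 0xC5 = 0x99
  0x99 ⊕ 0x3E = 0xA7
  0xA7 ⊕ 0x39 = 0x9E
  0x9E ⊕ 0x22 = 0xBC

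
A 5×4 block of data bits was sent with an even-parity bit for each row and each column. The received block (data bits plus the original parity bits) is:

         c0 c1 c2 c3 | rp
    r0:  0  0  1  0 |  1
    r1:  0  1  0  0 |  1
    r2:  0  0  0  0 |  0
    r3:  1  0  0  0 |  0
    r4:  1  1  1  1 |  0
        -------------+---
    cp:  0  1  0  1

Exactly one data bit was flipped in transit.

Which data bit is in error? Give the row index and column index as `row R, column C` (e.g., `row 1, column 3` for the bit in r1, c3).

Recompute each row's even parity and compare to rp:
  r0: data parity 1, sent rp 1 → ok
  r1: data parity 1, sent rp 1 → ok
  r2: data parity 0, sent rp 0 → ok
  r3: data parity 1, sent rp 0 → mismatch
  r4: data parity 0, sent rp 0 → ok
Recompute each column's even parity and compare to cp:
  c0: data parity 0, sent cp 0 → ok
  c1: data parity 0, sent cp 1 → mismatch
  c2: data parity 0, sent cp 0 → ok
  c3: data parity 1, sent cp 1 → ok
Exactly one row (r3) and one column (c1) fail → the flipped bit is at their intersection.

row 3, column 1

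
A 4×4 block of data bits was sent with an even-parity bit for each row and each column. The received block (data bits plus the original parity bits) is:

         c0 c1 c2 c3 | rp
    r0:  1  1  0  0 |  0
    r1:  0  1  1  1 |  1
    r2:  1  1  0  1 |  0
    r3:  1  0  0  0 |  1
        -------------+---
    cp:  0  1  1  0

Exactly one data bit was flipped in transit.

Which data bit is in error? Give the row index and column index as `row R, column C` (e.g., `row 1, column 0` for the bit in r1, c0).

row 2, column 0

Recompute each row's even parity and compare to rp:
  r0: data parity 0, sent rp 0 → ok
  r1: data parity 1, sent rp 1 → ok
  r2: data parity 1, sent rp 0 → mismatch
  r3: data parity 1, sent rp 1 → ok
Recompute each column's even parity and compare to cp:
  c0: data parity 1, sent cp 0 → mismatch
  c1: data parity 1, sent cp 1 → ok
  c2: data parity 1, sent cp 1 → ok
  c3: data parity 0, sent cp 0 → ok
Exactly one row (r2) and one column (c0) fail → the flipped bit is at their intersection.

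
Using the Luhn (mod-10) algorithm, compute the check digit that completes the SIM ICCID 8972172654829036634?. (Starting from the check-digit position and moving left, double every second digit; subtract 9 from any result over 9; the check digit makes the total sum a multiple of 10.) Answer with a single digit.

Partial digits right→left: 4 3 6 6 3 0 9 2 8 4 5 6 2 7 1 2 7 9 8
Double every second digit counting from the check-digit position (so the 1st, 3rd, 5th, ... of the partial from the right).
  doubled (with −9 where >9): 8 3 6 9 7 1 4 2 5 7 → sum 52
  kept as-is: 3 6 0 2 4 6 7 2 9 → sum 39
Total = 52 + 39 = 91.
Check digit = (10 − (91 mod 10)) mod 10 = 9.

9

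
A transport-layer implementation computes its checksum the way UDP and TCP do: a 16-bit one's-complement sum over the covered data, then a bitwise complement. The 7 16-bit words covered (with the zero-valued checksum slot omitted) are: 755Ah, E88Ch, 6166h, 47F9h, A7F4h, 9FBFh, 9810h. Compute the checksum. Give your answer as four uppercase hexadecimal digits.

18F4

One's-complement addition (fold any carry out of bit 15 back into bit 0):
  0x755A + 0xE88C = 0x15DE6 → wrap carry → 0x5DE7
  0x5DE7 + 0x6166 = 0x0BF4D
  0xBF4D + 0x47F9 = 0x10746 → wrap carry → 0x0747
  0x0747 + 0xA7F4 = 0x0AF3B
  0xAF3B + 0x9FBF = 0x14EFA → wrap carry → 0x4EFB
  0x4EFB + 0x9810 = 0x0E70B
One's-complement sum = 0xE70B.
Checksum = ~0xE70B & 0xFFFF = 0x18F4.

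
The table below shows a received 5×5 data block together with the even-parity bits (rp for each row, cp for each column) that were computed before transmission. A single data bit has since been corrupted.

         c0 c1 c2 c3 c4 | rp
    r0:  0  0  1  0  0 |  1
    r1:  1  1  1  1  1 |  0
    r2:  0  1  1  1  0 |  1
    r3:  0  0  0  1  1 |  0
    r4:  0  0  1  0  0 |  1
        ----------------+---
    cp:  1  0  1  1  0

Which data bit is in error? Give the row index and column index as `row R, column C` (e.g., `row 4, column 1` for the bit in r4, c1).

Recompute each row's even parity and compare to rp:
  r0: data parity 1, sent rp 1 → ok
  r1: data parity 1, sent rp 0 → mismatch
  r2: data parity 1, sent rp 1 → ok
  r3: data parity 0, sent rp 0 → ok
  r4: data parity 1, sent rp 1 → ok
Recompute each column's even parity and compare to cp:
  c0: data parity 1, sent cp 1 → ok
  c1: data parity 0, sent cp 0 → ok
  c2: data parity 0, sent cp 1 → mismatch
  c3: data parity 1, sent cp 1 → ok
  c4: data parity 0, sent cp 0 → ok
Exactly one row (r1) and one column (c2) fail → the flipped bit is at their intersection.

row 1, column 2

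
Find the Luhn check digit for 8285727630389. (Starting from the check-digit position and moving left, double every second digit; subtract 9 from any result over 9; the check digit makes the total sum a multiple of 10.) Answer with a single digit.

2

Partial digits right→left: 9 8 3 0 3 6 7 2 7 5 8 2 8
Double every second digit counting from the check-digit position (so the 1st, 3rd, 5th, ... of the partial from the right).
  doubled (with −9 where >9): 9 6 6 5 5 7 7 → sum 45
  kept as-is: 8 0 6 2 5 2 → sum 23
Total = 45 + 23 = 68.
Check digit = (10 − (68 mod 10)) mod 10 = 2.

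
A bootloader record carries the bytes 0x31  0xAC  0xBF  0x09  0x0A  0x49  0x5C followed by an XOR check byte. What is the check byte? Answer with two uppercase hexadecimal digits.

34

XOR the bytes together:
  start with 0x31
  0x31 ⊕ 0xAC = 0x9D
  0x9D ⊕ 0xBF = 0x22
  0x22 ⊕ 0x09 = 0x2B
  0x2B ⊕ 0x0A = 0x21
  0x21 ⊕ 0x49 = 0x68
  0x68 ⊕ 0x5C = 0x34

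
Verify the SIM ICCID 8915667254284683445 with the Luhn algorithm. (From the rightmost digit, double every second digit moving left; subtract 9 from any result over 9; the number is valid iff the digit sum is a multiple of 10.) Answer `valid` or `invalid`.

invalid

From the right, keep odd positions and double even positions (subtract 9 from any doubled value over 9):
  doubled (positions 2,4,...): 8 6 3 7 8 4 3 1 9 → sum 49
  kept (positions 1,3,...): 5 4 8 4 2 5 7 6 1 8 → sum 50
Total = 99.
99 mod 10 = 9, so the number is invalid.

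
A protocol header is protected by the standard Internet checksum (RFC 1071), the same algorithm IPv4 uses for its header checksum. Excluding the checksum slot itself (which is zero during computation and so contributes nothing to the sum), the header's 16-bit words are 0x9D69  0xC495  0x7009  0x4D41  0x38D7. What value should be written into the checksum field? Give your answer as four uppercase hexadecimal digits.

A7DE

One's-complement addition (fold any carry out of bit 15 back into bit 0):
  0x9D69 + 0xC495 = 0x161FE → wrap carry → 0x61FF
  0x61FF + 0x7009 = 0x0D208
  0xD208 + 0x4D41 = 0x11F49 → wrap carry → 0x1F4A
  0x1F4A + 0x38D7 = 0x05821
One's-complement sum = 0x5821.
Checksum = ~0x5821 & 0xFFFF = 0xA7DE.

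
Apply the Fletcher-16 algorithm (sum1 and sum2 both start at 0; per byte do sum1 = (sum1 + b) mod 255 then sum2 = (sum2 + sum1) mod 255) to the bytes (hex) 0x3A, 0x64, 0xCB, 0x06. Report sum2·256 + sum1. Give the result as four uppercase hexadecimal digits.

B370

Running sums (mod 255):
  after byte 0 (0x3A): sum1=58, sum2=58
  after byte 1 (0x64): sum1=158, sum2=216
  after byte 2 (0xCB): sum1=106, sum2=67
  after byte 3 (0x06): sum1=112, sum2=179
Checksum = sum2·256 + sum1 = 179·256 + 112 = 45936 = 0xB370.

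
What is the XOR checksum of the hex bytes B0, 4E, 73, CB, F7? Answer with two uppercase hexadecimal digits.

B1

XOR the bytes together:
  start with 0xB0
  0xB0 ⊕ 0x4E = 0xFE
  0xFE ⊕ 0x73 = 0x8D
  0x8D ⊕ 0xCB = 0x46
  0x46 ⊕ 0xF7 = 0xB1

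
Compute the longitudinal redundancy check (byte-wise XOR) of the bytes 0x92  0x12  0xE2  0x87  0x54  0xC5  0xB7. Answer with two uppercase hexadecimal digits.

XOR the bytes together:
  start with 0x92
  0x92 ⊕ 0x12 = 0x80
  0x80 ⊕ 0xE2 = 0x62
  0x62 ⊕ 0x87 = 0xE5
  0xE5 ⊕ 0x54 = 0xB1
  0xB1 ⊕ 0xC5 = 0x74
  0x74 ⊕ 0xB7 = 0xC3

C3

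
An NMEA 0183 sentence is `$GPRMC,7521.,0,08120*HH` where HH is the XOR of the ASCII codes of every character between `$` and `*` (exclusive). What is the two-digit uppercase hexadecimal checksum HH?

43

XOR the ASCII codes of the payload characters:
  'G' = 0x47 → acc = 0x47
  'P' = 0x50 → acc = 0x17
  'R' = 0x52 → acc = 0x45
  'M' = 0x4D → acc = 0x08
  'C' = 0x43 → acc = 0x4B
  ',' = 0x2C → acc = 0x67
  '7' = 0x37 → acc = 0x50
  '5' = 0x35 → acc = 0x65
  '2' = 0x32 → acc = 0x57
  '1' = 0x31 → acc = 0x66
  '.' = 0x2E → acc = 0x48
  ',' = 0x2C → acc = 0x64
  '0' = 0x30 → acc = 0x54
  ',' = 0x2C → acc = 0x78
  '0' = 0x30 → acc = 0x48
  '8' = 0x38 → acc = 0x70
  '1' = 0x31 → acc = 0x41
  '2' = 0x32 → acc = 0x73
  '0' = 0x30 → acc = 0x43
Checksum = 0x43.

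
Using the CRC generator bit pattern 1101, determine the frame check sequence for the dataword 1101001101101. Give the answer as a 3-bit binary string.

110

Append 3 zeros: 1101001101101000. Divide by 1101 (XOR where the leading bit is 1):
  pos 0: 1101 XOR 1101 = 0000
  pos 6: 1101 XOR 1101 = 0000
  pos 10: 1010 XOR 1101 = 0111
  pos 11: 1110 XOR 1101 = 0011
Remainder (last 3 bits) = 110. This is the CRC / FCS.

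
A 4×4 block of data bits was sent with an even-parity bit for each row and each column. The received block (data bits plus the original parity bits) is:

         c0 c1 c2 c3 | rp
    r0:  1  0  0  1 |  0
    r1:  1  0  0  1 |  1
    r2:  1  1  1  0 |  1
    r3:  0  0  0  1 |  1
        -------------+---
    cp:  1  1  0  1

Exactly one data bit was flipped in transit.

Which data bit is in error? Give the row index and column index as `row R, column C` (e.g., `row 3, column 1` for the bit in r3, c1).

row 1, column 2

Recompute each row's even parity and compare to rp:
  r0: data parity 0, sent rp 0 → ok
  r1: data parity 0, sent rp 1 → mismatch
  r2: data parity 1, sent rp 1 → ok
  r3: data parity 1, sent rp 1 → ok
Recompute each column's even parity and compare to cp:
  c0: data parity 1, sent cp 1 → ok
  c1: data parity 1, sent cp 1 → ok
  c2: data parity 1, sent cp 0 → mismatch
  c3: data parity 1, sent cp 1 → ok
Exactly one row (r1) and one column (c2) fail → the flipped bit is at their intersection.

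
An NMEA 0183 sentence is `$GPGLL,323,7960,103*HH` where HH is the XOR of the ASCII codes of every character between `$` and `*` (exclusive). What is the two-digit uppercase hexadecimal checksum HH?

74

XOR the ASCII codes of the payload characters:
  'G' = 0x47 → acc = 0x47
  'P' = 0x50 → acc = 0x17
  'G' = 0x47 → acc = 0x50
  'L' = 0x4C → acc = 0x1C
  'L' = 0x4C → acc = 0x50
  ',' = 0x2C → acc = 0x7C
  '3' = 0x33 → acc = 0x4F
  '2' = 0x32 → acc = 0x7D
  '3' = 0x33 → acc = 0x4E
  ',' = 0x2C → acc = 0x62
  '7' = 0x37 → acc = 0x55
  '9' = 0x39 → acc = 0x6C
  '6' = 0x36 → acc = 0x5A
  '0' = 0x30 → acc = 0x6A
  ',' = 0x2C → acc = 0x46
  '1' = 0x31 → acc = 0x77
  '0' = 0x30 → acc = 0x47
  '3' = 0x33 → acc = 0x74
Checksum = 0x74.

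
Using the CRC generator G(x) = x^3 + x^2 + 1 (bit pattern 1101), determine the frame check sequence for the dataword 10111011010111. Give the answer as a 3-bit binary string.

Append 3 zeros: 10111011010111000. Divide by 1101 (XOR where the leading bit is 1):
  pos 0: 1011 XOR 1101 = 0110
  pos 1: 1101 XOR 1101 = 0000
  pos 6: 1101 XOR 1101 = 0000
  pos 11: 1110 XOR 1101 = 0011
  pos 13: 1100 XOR 1101 = 0001
Remainder (last 3 bits) = 001. This is the CRC / FCS.

001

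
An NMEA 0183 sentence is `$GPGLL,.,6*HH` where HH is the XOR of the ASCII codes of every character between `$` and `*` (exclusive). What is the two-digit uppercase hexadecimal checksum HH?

48

XOR the ASCII codes of the payload characters:
  'G' = 0x47 → acc = 0x47
  'P' = 0x50 → acc = 0x17
  'G' = 0x47 → acc = 0x50
  'L' = 0x4C → acc = 0x1C
  'L' = 0x4C → acc = 0x50
  ',' = 0x2C → acc = 0x7C
  '.' = 0x2E → acc = 0x52
  ',' = 0x2C → acc = 0x7E
  '6' = 0x36 → acc = 0x48
Checksum = 0x48.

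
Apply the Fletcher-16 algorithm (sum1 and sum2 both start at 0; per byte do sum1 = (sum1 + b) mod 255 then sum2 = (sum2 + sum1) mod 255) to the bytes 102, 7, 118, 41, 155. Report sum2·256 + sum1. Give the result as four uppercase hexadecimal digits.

Running sums (mod 255):
  after byte 0 (102): sum1=102, sum2=102
  after byte 1 (7): sum1=109, sum2=211
  after byte 2 (118): sum1=227, sum2=183
  after byte 3 (41): sum1=13, sum2=196
  after byte 4 (155): sum1=168, sum2=109
Checksum = sum2·256 + sum1 = 109·256 + 168 = 28072 = 0x6DA8.

6DA8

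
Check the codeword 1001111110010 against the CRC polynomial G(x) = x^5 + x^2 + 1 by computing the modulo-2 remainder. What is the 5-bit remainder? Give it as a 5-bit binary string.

Modulo-2 division of 1001111110010 by 100101:
  pos 0: 100111 XOR 100101 = 000010
  pos 4: 101110 XOR 100101 = 001011
  pos 6: 101101 XOR 100101 = 001000
Remainder = 10000 (nonzero — an error is detected).

10000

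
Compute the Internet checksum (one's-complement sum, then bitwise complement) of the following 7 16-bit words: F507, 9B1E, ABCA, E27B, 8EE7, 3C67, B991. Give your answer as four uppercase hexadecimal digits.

One's-complement addition (fold any carry out of bit 15 back into bit 0):
  0xF507 + 0x9B1E = 0x19025 → wrap carry → 0x9026
  0x9026 + 0xABCA = 0x13BF0 → wrap carry → 0x3BF1
  0x3BF1 + 0xE27B = 0x11E6C → wrap carry → 0x1E6D
  0x1E6D + 0x8EE7 = 0x0AD54
  0xAD54 + 0x3C67 = 0x0E9BB
  0xE9BB + 0xB991 = 0x1A34C → wrap carry → 0xA34D
One's-complement sum = 0xA34D.
Checksum = ~0xA34D & 0xFFFF = 0x5CB2.

5CB2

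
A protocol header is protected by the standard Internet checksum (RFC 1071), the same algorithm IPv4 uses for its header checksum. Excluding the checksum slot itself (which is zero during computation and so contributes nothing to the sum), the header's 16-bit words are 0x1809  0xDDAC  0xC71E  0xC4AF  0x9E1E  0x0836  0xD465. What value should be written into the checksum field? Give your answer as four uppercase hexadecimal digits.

One's-complement addition (fold any carry out of bit 15 back into bit 0):
  0x1809 + 0xDDAC = 0x0F5B5
  0xF5B5 + 0xC71E = 0x1BCD3 → wrap carry → 0xBCD4
  0xBCD4 + 0xC4AF = 0x18183 → wrap carry → 0x8184
  0x8184 + 0x9E1E = 0x11FA2 → wrap carry → 0x1FA3
  0x1FA3 + 0x0836 = 0x027D9
  0x27D9 + 0xD465 = 0x0FC3E
One's-complement sum = 0xFC3E.
Checksum = ~0xFC3E & 0xFFFF = 0x03C1.

03C1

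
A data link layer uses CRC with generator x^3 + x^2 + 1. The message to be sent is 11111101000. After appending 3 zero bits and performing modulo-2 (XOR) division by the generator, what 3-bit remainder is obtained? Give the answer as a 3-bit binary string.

Append 3 zeros: 11111101000000. Divide by 1101 (XOR where the leading bit is 1):
  pos 0: 1111 XOR 1101 = 0010
  pos 2: 1011 XOR 1101 = 0110
  pos 3: 1100 XOR 1101 = 0001
  pos 6: 1100 XOR 1101 = 0001
  pos 9: 1000 XOR 1101 = 0101
  pos 10: 1010 XOR 1101 = 0111
Remainder (last 3 bits) = 111. This is the CRC / FCS.

111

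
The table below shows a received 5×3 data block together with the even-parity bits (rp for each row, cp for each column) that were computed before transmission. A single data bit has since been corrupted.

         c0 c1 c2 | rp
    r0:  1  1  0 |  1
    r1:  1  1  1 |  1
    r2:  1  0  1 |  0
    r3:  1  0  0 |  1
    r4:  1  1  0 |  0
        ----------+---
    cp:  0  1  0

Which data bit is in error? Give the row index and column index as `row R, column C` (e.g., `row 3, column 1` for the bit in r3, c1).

row 0, column 0

Recompute each row's even parity and compare to rp:
  r0: data parity 0, sent rp 1 → mismatch
  r1: data parity 1, sent rp 1 → ok
  r2: data parity 0, sent rp 0 → ok
  r3: data parity 1, sent rp 1 → ok
  r4: data parity 0, sent rp 0 → ok
Recompute each column's even parity and compare to cp:
  c0: data parity 1, sent cp 0 → mismatch
  c1: data parity 1, sent cp 1 → ok
  c2: data parity 0, sent cp 0 → ok
Exactly one row (r0) and one column (c0) fail → the flipped bit is at their intersection.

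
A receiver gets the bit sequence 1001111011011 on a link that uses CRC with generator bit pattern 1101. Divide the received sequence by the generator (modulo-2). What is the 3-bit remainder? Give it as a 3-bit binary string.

011

Modulo-2 division of 1001111011011 by 1101:
  pos 0: 1001 XOR 1101 = 0100
  pos 1: 1001 XOR 1101 = 0100
  pos 2: 1001 XOR 1101 = 0100
  pos 3: 1001 XOR 1101 = 0100
  pos 4: 1000 XOR 1101 = 0101
  pos 5: 1011 XOR 1101 = 0110
  pos 6: 1101 XOR 1101 = 0000
Remainder = 011 (nonzero — an error is detected).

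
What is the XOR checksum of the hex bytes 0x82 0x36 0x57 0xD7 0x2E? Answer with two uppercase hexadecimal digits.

XOR the bytes together:
  start with 0x82
  0x82 ⊕ 0x36 = 0xB4
  0xB4 ⊕ 0x57 = 0xE3
  0xE3 ⊕ 0xD7 = 0x34
  0x34 ⊕ 0x2E = 0x1A

1A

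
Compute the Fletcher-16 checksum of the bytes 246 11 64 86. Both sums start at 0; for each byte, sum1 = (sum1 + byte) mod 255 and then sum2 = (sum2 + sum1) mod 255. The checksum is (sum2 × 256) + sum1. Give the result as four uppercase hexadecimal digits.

D398

Running sums (mod 255):
  after byte 0 (246): sum1=246, sum2=246
  after byte 1 (11): sum1=2, sum2=248
  after byte 2 (64): sum1=66, sum2=59
  after byte 3 (86): sum1=152, sum2=211
Checksum = sum2·256 + sum1 = 211·256 + 152 = 54168 = 0xD398.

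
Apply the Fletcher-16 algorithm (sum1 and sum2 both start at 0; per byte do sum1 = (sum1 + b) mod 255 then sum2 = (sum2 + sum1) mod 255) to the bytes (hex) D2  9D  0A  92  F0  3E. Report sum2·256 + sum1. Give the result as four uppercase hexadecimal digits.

Running sums (mod 255):
  after byte 0 (D2): sum1=210, sum2=210
  after byte 1 (9D): sum1=112, sum2=67
  after byte 2 (0A): sum1=122, sum2=189
  after byte 3 (92): sum1=13, sum2=202
  after byte 4 (F0): sum1=253, sum2=200
  after byte 5 (3E): sum1=60, sum2=5
Checksum = sum2·256 + sum1 = 5·256 + 60 = 1340 = 0x053C.

053C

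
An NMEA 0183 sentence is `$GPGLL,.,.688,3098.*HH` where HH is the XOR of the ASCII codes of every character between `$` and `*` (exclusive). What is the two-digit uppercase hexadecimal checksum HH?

XOR the ASCII codes of the payload characters:
  'G' = 0x47 → acc = 0x47
  'P' = 0x50 → acc = 0x17
  'G' = 0x47 → acc = 0x50
  'L' = 0x4C → acc = 0x1C
  'L' = 0x4C → acc = 0x50
  ',' = 0x2C → acc = 0x7C
  '.' = 0x2E → acc = 0x52
  ',' = 0x2C → acc = 0x7E
  '.' = 0x2E → acc = 0x50
  '6' = 0x36 → acc = 0x66
  '8' = 0x38 → acc = 0x5E
  '8' = 0x38 → acc = 0x66
  ',' = 0x2C → acc = 0x4A
  '3' = 0x33 → acc = 0x79
  '0' = 0x30 → acc = 0x49
  '9' = 0x39 → acc = 0x70
  '8' = 0x38 → acc = 0x48
  '.' = 0x2E → acc = 0x66
Checksum = 0x66.

66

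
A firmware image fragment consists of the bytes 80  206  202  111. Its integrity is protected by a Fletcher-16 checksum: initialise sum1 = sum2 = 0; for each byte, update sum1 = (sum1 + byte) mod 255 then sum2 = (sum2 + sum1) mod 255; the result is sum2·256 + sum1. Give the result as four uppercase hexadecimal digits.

Running sums (mod 255):
  after byte 0 (80): sum1=80, sum2=80
  after byte 1 (206): sum1=31, sum2=111
  after byte 2 (202): sum1=233, sum2=89
  after byte 3 (111): sum1=89, sum2=178
Checksum = sum2·256 + sum1 = 178·256 + 89 = 45657 = 0xB259.

B259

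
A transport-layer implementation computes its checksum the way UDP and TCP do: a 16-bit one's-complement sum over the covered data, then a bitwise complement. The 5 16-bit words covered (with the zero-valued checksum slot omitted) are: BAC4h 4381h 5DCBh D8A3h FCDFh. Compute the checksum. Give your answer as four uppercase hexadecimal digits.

One's-complement addition (fold any carry out of bit 15 back into bit 0):
  0xBAC4 + 0x4381 = 0x0FE45
  0xFE45 + 0x5DCB = 0x15C10 → wrap carry → 0x5C11
  0x5C11 + 0xD8A3 = 0x134B4 → wrap carry → 0x34B5
  0x34B5 + 0xFCDF = 0x13194 → wrap carry → 0x3195
One's-complement sum = 0x3195.
Checksum = ~0x3195 & 0xFFFF = 0xCE6A.

CE6A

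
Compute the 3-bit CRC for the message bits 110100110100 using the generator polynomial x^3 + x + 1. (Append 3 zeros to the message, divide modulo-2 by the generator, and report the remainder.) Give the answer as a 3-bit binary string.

Append 3 zeros: 110100110100000. Divide by 1011 (XOR where the leading bit is 1):
  pos 0: 1101 XOR 1011 = 0110
  pos 1: 1100 XOR 1011 = 0111
  pos 2: 1110 XOR 1011 = 0101
  pos 3: 1011 XOR 1011 = 0000
  pos 7: 1010 XOR 1011 = 0001
  pos 10: 1000 XOR 1011 = 0011
Remainder (last 3 bits) = 110. This is the CRC / FCS.

110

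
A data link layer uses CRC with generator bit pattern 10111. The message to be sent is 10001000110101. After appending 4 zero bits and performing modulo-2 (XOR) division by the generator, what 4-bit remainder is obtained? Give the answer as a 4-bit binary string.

Append 4 zeros: 100010001101010000. Divide by 10111 (XOR where the leading bit is 1):
  pos 0: 10001 XOR 10111 = 00110
  pos 2: 11000 XOR 10111 = 01111
  pos 3: 11110 XOR 10111 = 01001
  pos 4: 10011 XOR 10111 = 00100
  pos 6: 10010 XOR 10111 = 00101
  pos 8: 10110 XOR 10111 = 00001
  pos 12: 11000 XOR 10111 = 01111
  pos 13: 11110 XOR 10111 = 01001
Remainder (last 4 bits) = 1001. This is the CRC / FCS.

1001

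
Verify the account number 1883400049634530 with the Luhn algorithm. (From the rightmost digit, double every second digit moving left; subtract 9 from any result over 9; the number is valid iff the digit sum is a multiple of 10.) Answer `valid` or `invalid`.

From the right, keep odd positions and double even positions (subtract 9 from any doubled value over 9):
  doubled (positions 2,4,...): 6 8 3 8 0 8 7 2 → sum 42
  kept (positions 1,3,...): 0 5 3 9 0 0 3 8 → sum 28
Total = 70.
70 mod 10 = 0, so the number is valid.

valid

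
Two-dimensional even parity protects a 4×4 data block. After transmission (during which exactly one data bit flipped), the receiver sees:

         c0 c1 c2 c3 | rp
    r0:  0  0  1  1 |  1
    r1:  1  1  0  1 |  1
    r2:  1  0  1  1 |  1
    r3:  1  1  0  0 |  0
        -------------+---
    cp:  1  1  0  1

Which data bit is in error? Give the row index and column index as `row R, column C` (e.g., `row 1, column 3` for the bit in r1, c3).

row 0, column 1

Recompute each row's even parity and compare to rp:
  r0: data parity 0, sent rp 1 → mismatch
  r1: data parity 1, sent rp 1 → ok
  r2: data parity 1, sent rp 1 → ok
  r3: data parity 0, sent rp 0 → ok
Recompute each column's even parity and compare to cp:
  c0: data parity 1, sent cp 1 → ok
  c1: data parity 0, sent cp 1 → mismatch
  c2: data parity 0, sent cp 0 → ok
  c3: data parity 1, sent cp 1 → ok
Exactly one row (r0) and one column (c1) fail → the flipped bit is at their intersection.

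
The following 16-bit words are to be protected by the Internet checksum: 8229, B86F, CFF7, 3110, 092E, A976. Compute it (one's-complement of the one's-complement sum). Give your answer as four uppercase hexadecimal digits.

11BA

One's-complement addition (fold any carry out of bit 15 back into bit 0):
  0x8229 + 0xB86F = 0x13A98 → wrap carry → 0x3A99
  0x3A99 + 0xCFF7 = 0x10A90 → wrap carry → 0x0A91
  0x0A91 + 0x3110 = 0x03BA1
  0x3BA1 + 0x092E = 0x044CF
  0x44CF + 0xA976 = 0x0EE45
One's-complement sum = 0xEE45.
Checksum = ~0xEE45 & 0xFFFF = 0x11BA.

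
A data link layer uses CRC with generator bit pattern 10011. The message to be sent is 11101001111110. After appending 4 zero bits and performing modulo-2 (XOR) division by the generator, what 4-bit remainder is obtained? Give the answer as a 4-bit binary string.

0011

Append 4 zeros: 111010011111100000. Divide by 10011 (XOR where the leading bit is 1):
  pos 0: 11101 XOR 10011 = 01110
  pos 1: 11100 XOR 10011 = 01111
  pos 2: 11110 XOR 10011 = 01101
  pos 3: 11011 XOR 10011 = 01000
  pos 4: 10001 XOR 10011 = 00010
  pos 7: 10111 XOR 10011 = 00100
  pos 9: 10010 XOR 10011 = 00001
  pos 13: 10000 XOR 10011 = 00011
Remainder (last 4 bits) = 0011. This is the CRC / FCS.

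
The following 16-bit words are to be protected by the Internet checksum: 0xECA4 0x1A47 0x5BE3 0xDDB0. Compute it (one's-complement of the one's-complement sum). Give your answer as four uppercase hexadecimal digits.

BF7F

One's-complement addition (fold any carry out of bit 15 back into bit 0):
  0xECA4 + 0x1A47 = 0x106EB → wrap carry → 0x06EC
  0x06EC + 0x5BE3 = 0x062CF
  0x62CF + 0xDDB0 = 0x1407F → wrap carry → 0x4080
One's-complement sum = 0x4080.
Checksum = ~0x4080 & 0xFFFF = 0xBF7F.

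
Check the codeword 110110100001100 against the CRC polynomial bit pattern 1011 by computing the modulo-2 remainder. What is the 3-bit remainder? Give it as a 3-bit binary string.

100

Modulo-2 division of 110110100001100 by 1011:
  pos 0: 1101 XOR 1011 = 0110
  pos 1: 1101 XOR 1011 = 0110
  pos 2: 1100 XOR 1011 = 0111
  pos 3: 1111 XOR 1011 = 0100
  pos 4: 1000 XOR 1011 = 0011
  pos 6: 1100 XOR 1011 = 0111
  pos 7: 1110 XOR 1011 = 0101
  pos 8: 1011 XOR 1011 = 0000
Remainder = 100 (nonzero — an error is detected).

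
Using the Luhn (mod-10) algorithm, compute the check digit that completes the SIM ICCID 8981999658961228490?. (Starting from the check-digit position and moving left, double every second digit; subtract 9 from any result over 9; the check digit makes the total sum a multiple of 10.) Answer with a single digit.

6

Partial digits right→left: 0 9 4 8 2 2 1 6 9 8 5 6 9 9 9 1 8 9 8
Double every second digit counting from the check-digit position (so the 1st, 3rd, 5th, ... of the partial from the right).
  doubled (with −9 where >9): 0 8 4 2 9 1 9 9 7 7 → sum 56
  kept as-is: 9 8 2 6 8 6 9 1 9 → sum 58
Total = 56 + 58 = 114.
Check digit = (10 − (114 mod 10)) mod 10 = 6.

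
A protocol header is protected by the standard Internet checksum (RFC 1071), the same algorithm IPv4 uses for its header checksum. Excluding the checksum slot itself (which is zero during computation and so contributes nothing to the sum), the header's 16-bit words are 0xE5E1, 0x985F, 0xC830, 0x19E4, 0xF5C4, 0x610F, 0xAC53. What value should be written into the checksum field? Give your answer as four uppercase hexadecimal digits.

9C81

One's-complement addition (fold any carry out of bit 15 back into bit 0):
  0xE5E1 + 0x985F = 0x17E40 → wrap carry → 0x7E41
  0x7E41 + 0xC830 = 0x14671 → wrap carry → 0x4672
  0x4672 + 0x19E4 = 0x06056
  0x6056 + 0xF5C4 = 0x1561A → wrap carry → 0x561B
  0x561B + 0x610F = 0x0B72A
  0xB72A + 0xAC53 = 0x1637D → wrap carry → 0x637E
One's-complement sum = 0x637E.
Checksum = ~0x637E & 0xFFFF = 0x9C81.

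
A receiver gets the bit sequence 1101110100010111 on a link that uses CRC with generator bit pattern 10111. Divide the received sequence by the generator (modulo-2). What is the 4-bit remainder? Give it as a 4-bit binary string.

0000

Modulo-2 division of 1101110100010111 by 10111:
  pos 0: 11011 XOR 10111 = 01100
  pos 1: 11001 XOR 10111 = 01110
  pos 2: 11100 XOR 10111 = 01011
  pos 3: 10111 XOR 10111 = 00000
  pos 11: 10111 XOR 10111 = 00000
Remainder = 0000 (zero — the frame passes the CRC check).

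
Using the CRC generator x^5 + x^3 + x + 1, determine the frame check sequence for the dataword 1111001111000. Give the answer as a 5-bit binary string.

11110

Append 5 zeros: 111100111100000000. Divide by 101011 (XOR where the leading bit is 1):
  pos 0: 111100 XOR 101011 = 010111
  pos 1: 101111 XOR 101011 = 000100
  pos 4: 100111 XOR 101011 = 001100
  pos 6: 110000 XOR 101011 = 011011
  pos 7: 110110 XOR 101011 = 011101
  pos 8: 111010 XOR 101011 = 010001
  pos 9: 100010 XOR 101011 = 001001
  pos 11: 100100 XOR 101011 = 001111
Remainder (last 5 bits) = 11110. This is the CRC / FCS.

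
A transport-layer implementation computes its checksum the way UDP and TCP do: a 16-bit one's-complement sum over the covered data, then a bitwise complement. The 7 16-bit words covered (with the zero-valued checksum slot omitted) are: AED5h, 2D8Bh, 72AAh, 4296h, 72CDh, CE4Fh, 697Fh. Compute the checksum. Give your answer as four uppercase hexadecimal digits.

C3C1

One's-complement addition (fold any carry out of bit 15 back into bit 0):
  0xAED5 + 0x2D8B = 0x0DC60
  0xDC60 + 0x72AA = 0x14F0A → wrap carry → 0x4F0B
  0x4F0B + 0x4296 = 0x091A1
  0x91A1 + 0x72CD = 0x1046E → wrap carry → 0x046F
  0x046F + 0xCE4F = 0x0D2BE
  0xD2BE + 0x697F = 0x13C3D → wrap carry → 0x3C3E
One's-complement sum = 0x3C3E.
Checksum = ~0x3C3E & 0xFFFF = 0xC3C1.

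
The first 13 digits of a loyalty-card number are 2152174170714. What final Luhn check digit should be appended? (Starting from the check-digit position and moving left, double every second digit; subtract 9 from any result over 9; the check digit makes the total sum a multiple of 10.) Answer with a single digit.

5

Partial digits right→left: 4 1 7 0 7 1 4 7 1 2 5 1 2
Double every second digit counting from the check-digit position (so the 1st, 3rd, 5th, ... of the partial from the right).
  doubled (with −9 where >9): 8 5 5 8 2 1 4 → sum 33
  kept as-is: 1 0 1 7 2 1 → sum 12
Total = 33 + 12 = 45.
Check digit = (10 − (45 mod 10)) mod 10 = 5.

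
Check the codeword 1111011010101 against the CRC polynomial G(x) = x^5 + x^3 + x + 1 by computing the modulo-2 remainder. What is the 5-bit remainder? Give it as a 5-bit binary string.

11100

Modulo-2 division of 1111011010101 by 101011:
  pos 0: 111101 XOR 101011 = 010110
  pos 1: 101101 XOR 101011 = 000110
  pos 4: 110010 XOR 101011 = 011001
  pos 5: 110011 XOR 101011 = 011000
  pos 6: 110000 XOR 101011 = 011011
  pos 7: 110111 XOR 101011 = 011100
Remainder = 11100 (nonzero — an error is detected).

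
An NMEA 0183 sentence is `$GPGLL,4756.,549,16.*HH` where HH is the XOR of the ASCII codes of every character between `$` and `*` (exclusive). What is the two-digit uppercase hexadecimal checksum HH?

43

XOR the ASCII codes of the payload characters:
  'G' = 0x47 → acc = 0x47
  'P' = 0x50 → acc = 0x17
  'G' = 0x47 → acc = 0x50
  'L' = 0x4C → acc = 0x1C
  'L' = 0x4C → acc = 0x50
  ',' = 0x2C → acc = 0x7C
  '4' = 0x34 → acc = 0x48
  '7' = 0x37 → acc = 0x7F
  '5' = 0x35 → acc = 0x4A
  '6' = 0x36 → acc = 0x7C
  '.' = 0x2E → acc = 0x52
  ',' = 0x2C → acc = 0x7E
  '5' = 0x35 → acc = 0x4B
  '4' = 0x34 → acc = 0x7F
  '9' = 0x39 → acc = 0x46
  ',' = 0x2C → acc = 0x6A
  '1' = 0x31 → acc = 0x5B
  '6' = 0x36 → acc = 0x6D
  '.' = 0x2E → acc = 0x43
Checksum = 0x43.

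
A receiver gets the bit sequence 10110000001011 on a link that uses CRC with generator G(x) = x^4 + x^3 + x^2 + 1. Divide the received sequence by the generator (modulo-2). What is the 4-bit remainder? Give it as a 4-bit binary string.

Modulo-2 division of 10110000001011 by 11101:
  pos 0: 10110 XOR 11101 = 01011
  pos 1: 10110 XOR 11101 = 01011
  pos 2: 10110 XOR 11101 = 01011
  pos 3: 10110 XOR 11101 = 01011
  pos 4: 10110 XOR 11101 = 01011
  pos 5: 10110 XOR 11101 = 01011
  pos 6: 10111 XOR 11101 = 01010
  pos 7: 10100 XOR 11101 = 01001
  pos 8: 10011 XOR 11101 = 01110
  pos 9: 11101 XOR 11101 = 00000
Remainder = 0000 (zero — the frame passes the CRC check).

0000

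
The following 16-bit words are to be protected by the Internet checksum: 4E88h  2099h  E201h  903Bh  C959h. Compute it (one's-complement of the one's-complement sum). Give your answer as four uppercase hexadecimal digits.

5547

One's-complement addition (fold any carry out of bit 15 back into bit 0):
  0x4E88 + 0x2099 = 0x06F21
  0x6F21 + 0xE201 = 0x15122 → wrap carry → 0x5123
  0x5123 + 0x903B = 0x0E15E
  0xE15E + 0xC959 = 0x1AAB7 → wrap carry → 0xAAB8
One's-complement sum = 0xAAB8.
Checksum = ~0xAAB8 & 0xFFFF = 0x5547.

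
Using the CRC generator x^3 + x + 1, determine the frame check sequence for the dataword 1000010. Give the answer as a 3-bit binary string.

Append 3 zeros: 1000010000. Divide by 1011 (XOR where the leading bit is 1):
  pos 0: 1000 XOR 1011 = 0011
  pos 2: 1101 XOR 1011 = 0110
  pos 3: 1100 XOR 1011 = 0111
  pos 4: 1110 XOR 1011 = 0101
  pos 5: 1010 XOR 1011 = 0001
Remainder (last 3 bits) = 010. This is the CRC / FCS.

010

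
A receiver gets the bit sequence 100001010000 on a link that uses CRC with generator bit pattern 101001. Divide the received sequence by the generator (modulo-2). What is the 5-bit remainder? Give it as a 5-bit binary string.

Modulo-2 division of 100001010000 by 101001:
  pos 0: 100001 XOR 101001 = 001000
  pos 2: 100001 XOR 101001 = 001000
  pos 4: 100000 XOR 101001 = 001001
  pos 6: 100100 XOR 101001 = 001101
Remainder = 01101 (nonzero — an error is detected).

01101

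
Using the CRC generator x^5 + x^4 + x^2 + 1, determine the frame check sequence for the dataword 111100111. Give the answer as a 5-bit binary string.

Append 5 zeros: 11110011100000. Divide by 110101 (XOR where the leading bit is 1):
  pos 0: 111100 XOR 110101 = 001001
  pos 2: 100111 XOR 110101 = 010010
  pos 3: 100101 XOR 110101 = 010000
  pos 4: 100000 XOR 110101 = 010101
  pos 5: 101010 XOR 110101 = 011111
  pos 6: 111110 XOR 110101 = 001011
  pos 8: 101100 XOR 110101 = 011001
Remainder (last 5 bits) = 11001. This is the CRC / FCS.

11001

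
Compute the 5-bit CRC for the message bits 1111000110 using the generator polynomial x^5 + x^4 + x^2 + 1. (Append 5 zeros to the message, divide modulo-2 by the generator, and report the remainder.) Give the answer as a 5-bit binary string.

Append 5 zeros: 111100011000000. Divide by 110101 (XOR where the leading bit is 1):
  pos 0: 111100 XOR 110101 = 001001
  pos 2: 100101 XOR 110101 = 010000
  pos 3: 100001 XOR 110101 = 010100
  pos 4: 101000 XOR 110101 = 011101
  pos 5: 111010 XOR 110101 = 001111
  pos 7: 111100 XOR 110101 = 001001
  pos 9: 100100 XOR 110101 = 010001
Remainder (last 5 bits) = 10001. This is the CRC / FCS.

10001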